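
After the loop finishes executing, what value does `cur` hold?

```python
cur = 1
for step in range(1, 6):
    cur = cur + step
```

Let's trace through this code step by step.

Initialize: cur = 1
Entering loop: for step in range(1, 6):
After iteration 1: step = 1, cur = 2
After iteration 2: step = 2, cur = 4
After iteration 3: step = 3, cur = 7
After iteration 4: step = 4, cur = 11
After iteration 5: step = 5, cur = 16
Loop ends.

Final answer: 16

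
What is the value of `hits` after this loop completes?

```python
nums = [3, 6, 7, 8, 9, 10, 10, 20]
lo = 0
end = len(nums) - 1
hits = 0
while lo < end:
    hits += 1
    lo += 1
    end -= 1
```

Let's trace through this code step by step.

Initialize: nums = [3, 6, 7, 8, 9, 10, 10, 20]
Initialize: lo = 0
Initialize: end = 7
Initialize: hits = 0
Entering loop: while lo < end:
After iteration 1: lo = 1, end = 6, hits = 1
After iteration 2: lo = 2, end = 5, hits = 2
After iteration 3: lo = 3, end = 4, hits = 3
After iteration 4: lo = 4, end = 3, hits = 4
Loop ends.

Final answer: 4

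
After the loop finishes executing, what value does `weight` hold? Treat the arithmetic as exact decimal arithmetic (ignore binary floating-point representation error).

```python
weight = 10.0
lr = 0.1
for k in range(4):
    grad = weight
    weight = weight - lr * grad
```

Let's trace through this code step by step.

Initialize: weight = 10.0
Initialize: lr = 0.1
Entering loop: for k in range(4):
After iteration 1: k = 0, weight = 9.0, grad = 10.0
After iteration 2: k = 1, weight = 8.1, grad = 9.0
After iteration 3: k = 2, weight = 7.29, grad = 8.1
After iteration 4: k = 3, weight = 6.561, grad = 7.29
Loop ends.

Final answer: 6.561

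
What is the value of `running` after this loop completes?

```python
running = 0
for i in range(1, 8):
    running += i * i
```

Let's trace through this code step by step.

Initialize: running = 0
Entering loop: for i in range(1, 8):
After iteration 1: i = 1, running = 1
After iteration 2: i = 2, running = 5
After iteration 3: i = 3, running = 14
After iteration 4: i = 4, running = 30
After iteration 5: i = 5, running = 55
After iteration 6: i = 6, running = 91
After iteration 7: i = 7, running = 140
Loop ends.

Final answer: 140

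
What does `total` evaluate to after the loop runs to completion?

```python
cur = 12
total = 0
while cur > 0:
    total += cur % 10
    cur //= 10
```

Let's trace through this code step by step.

Initialize: cur = 12
Initialize: total = 0
Entering loop: while cur > 0:
After iteration 1: cur = 1, total = 2
After iteration 2: cur = 0, total = 3
Loop ends.

Final answer: 3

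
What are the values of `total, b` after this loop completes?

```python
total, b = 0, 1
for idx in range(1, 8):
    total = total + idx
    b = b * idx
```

Let's trace through this code step by step.

Initialize: total = 0
Initialize: b = 1
Entering loop: for idx in range(1, 8):
After iteration 1: idx = 1, total = 1, b = 1
After iteration 2: idx = 2, total = 3, b = 2
After iteration 3: idx = 3, total = 6, b = 6
After iteration 4: idx = 4, total = 10, b = 24
After iteration 5: idx = 5, total = 15, b = 120
After iteration 6: idx = 6, total = 21, b = 720
After iteration 7: idx = 7, total = 28, b = 5040
Loop ends.

Final answer: 28, 5040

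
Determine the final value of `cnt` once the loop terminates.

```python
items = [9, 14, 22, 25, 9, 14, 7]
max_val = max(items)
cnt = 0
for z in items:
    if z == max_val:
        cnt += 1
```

Let's trace through this code step by step.

Initialize: items = [9, 14, 22, 25, 9, 14, 7]
Initialize: max_val = 25
Initialize: cnt = 0
Entering loop: for z in items:
After iteration 1: z = 9, cnt = 0
After iteration 2: z = 14, cnt = 0
After iteration 3: z = 22, cnt = 0
After iteration 4: z = 25, cnt = 1
After iteration 5: z = 9, cnt = 1
After iteration 6: z = 14, cnt = 1
After iteration 7: z = 7, cnt = 1
Loop ends.

Final answer: 1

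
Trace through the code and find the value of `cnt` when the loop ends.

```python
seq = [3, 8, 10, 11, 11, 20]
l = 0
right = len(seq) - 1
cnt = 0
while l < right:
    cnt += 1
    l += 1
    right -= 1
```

Let's trace through this code step by step.

Initialize: seq = [3, 8, 10, 11, 11, 20]
Initialize: l = 0
Initialize: right = 5
Initialize: cnt = 0
Entering loop: while l < right:
After iteration 1: l = 1, right = 4, cnt = 1
After iteration 2: l = 2, right = 3, cnt = 2
After iteration 3: l = 3, right = 2, cnt = 3
Loop ends.

Final answer: 3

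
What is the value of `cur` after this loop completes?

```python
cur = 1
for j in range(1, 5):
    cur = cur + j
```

Let's trace through this code step by step.

Initialize: cur = 1
Entering loop: for j in range(1, 5):
After iteration 1: j = 1, cur = 2
After iteration 2: j = 2, cur = 4
After iteration 3: j = 3, cur = 7
After iteration 4: j = 4, cur = 11
Loop ends.

Final answer: 11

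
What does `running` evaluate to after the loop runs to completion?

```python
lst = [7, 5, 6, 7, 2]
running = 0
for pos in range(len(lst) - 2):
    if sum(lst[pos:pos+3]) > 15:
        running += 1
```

Let's trace through this code step by step.

Initialize: lst = [7, 5, 6, 7, 2]
Initialize: running = 0
Entering loop: for pos in range(len(lst) - 2):
After iteration 1: pos = 0, running = 1
After iteration 2: pos = 1, running = 2
After iteration 3: pos = 2, running = 2
Loop ends.

Final answer: 2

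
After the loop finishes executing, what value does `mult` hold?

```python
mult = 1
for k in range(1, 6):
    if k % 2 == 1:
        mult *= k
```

Let's trace through this code step by step.

Initialize: mult = 1
Entering loop: for k in range(1, 6):
After iteration 1: k = 1, mult = 1
After iteration 2: k = 2, mult = 1
After iteration 3: k = 3, mult = 3
After iteration 4: k = 4, mult = 3
After iteration 5: k = 5, mult = 15
Loop ends.

Final answer: 15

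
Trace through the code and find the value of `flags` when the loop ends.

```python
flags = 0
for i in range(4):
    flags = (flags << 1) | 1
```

Let's trace through this code step by step.

Initialize: flags = 0
Entering loop: for i in range(4):
After iteration 1: i = 0, flags = 1
After iteration 2: i = 1, flags = 3
After iteration 3: i = 2, flags = 7
After iteration 4: i = 3, flags = 15
Loop ends.

Final answer: 15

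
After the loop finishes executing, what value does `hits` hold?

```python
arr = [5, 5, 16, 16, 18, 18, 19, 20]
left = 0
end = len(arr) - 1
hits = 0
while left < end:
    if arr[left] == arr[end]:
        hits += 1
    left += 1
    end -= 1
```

Let's trace through this code step by step.

Initialize: arr = [5, 5, 16, 16, 18, 18, 19, 20]
Initialize: left = 0
Initialize: end = 7
Initialize: hits = 0
Entering loop: while left < end:
After iteration 1: left = 1, end = 6, hits = 0
After iteration 2: left = 2, end = 5, hits = 0
After iteration 3: left = 3, end = 4, hits = 0
After iteration 4: left = 4, end = 3, hits = 0
Loop ends.

Final answer: 0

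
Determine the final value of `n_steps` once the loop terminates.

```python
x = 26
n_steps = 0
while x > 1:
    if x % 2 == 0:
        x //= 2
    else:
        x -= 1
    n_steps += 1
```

Let's trace through this code step by step.

Initialize: x = 26
Initialize: n_steps = 0
Entering loop: while x > 1:
After iteration 1: x = 13, n_steps = 1
After iteration 2: x = 12, n_steps = 2
After iteration 3: x = 6, n_steps = 3
After iteration 4: x = 3, n_steps = 4
After iteration 5: x = 2, n_steps = 5
After iteration 6: x = 1, n_steps = 6
Loop ends.

Final answer: 6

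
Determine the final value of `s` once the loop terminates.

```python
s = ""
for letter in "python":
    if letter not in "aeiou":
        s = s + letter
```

Let's trace through this code step by step.

Initialize: s = ''
Entering loop: for letter in "python":
After iteration 1: letter = 'p', s = 'p'
After iteration 2: letter = 'y', s = 'py'
After iteration 3: letter = 't', s = 'pyt'
After iteration 4: letter = 'h', s = 'pyth'
After iteration 5: letter = 'o', s = 'pyth'
After iteration 6: letter = 'n', s = 'pythn'
Loop ends.

Final answer: 'pythn'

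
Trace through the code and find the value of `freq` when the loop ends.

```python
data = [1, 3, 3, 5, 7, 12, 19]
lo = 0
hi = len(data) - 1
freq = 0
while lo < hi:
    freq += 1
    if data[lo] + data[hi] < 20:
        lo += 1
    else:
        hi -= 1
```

Let's trace through this code step by step.

Initialize: data = [1, 3, 3, 5, 7, 12, 19]
Initialize: lo = 0
Initialize: hi = 6
Initialize: freq = 0
Entering loop: while lo < hi:
After iteration 1: lo = 0, hi = 5, freq = 1
After iteration 2: lo = 1, hi = 5, freq = 2
After iteration 3: lo = 2, hi = 5, freq = 3
After iteration 4: lo = 3, hi = 5, freq = 4
After iteration 5: lo = 4, hi = 5, freq = 5
After iteration 6: lo = 5, hi = 5, freq = 6
Loop ends.

Final answer: 6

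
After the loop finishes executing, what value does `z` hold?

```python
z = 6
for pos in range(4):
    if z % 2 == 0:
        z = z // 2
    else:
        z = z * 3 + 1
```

Let's trace through this code step by step.

Initialize: z = 6
Entering loop: for pos in range(4):
After iteration 1: pos = 0, z = 3
After iteration 2: pos = 1, z = 10
After iteration 3: pos = 2, z = 5
After iteration 4: pos = 3, z = 16
Loop ends.

Final answer: 16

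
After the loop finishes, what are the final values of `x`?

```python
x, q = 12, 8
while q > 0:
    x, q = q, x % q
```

Let's trace through this code step by step.

Initialize: x = 12
Initialize: q = 8
Entering loop: while q > 0:
After iteration 1: x = 8, q = 4
After iteration 2: x = 4, q = 0
Loop ends.

Final answer: 4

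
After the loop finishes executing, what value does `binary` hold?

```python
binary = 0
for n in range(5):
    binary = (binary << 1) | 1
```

Let's trace through this code step by step.

Initialize: binary = 0
Entering loop: for n in range(5):
After iteration 1: n = 0, binary = 1
After iteration 2: n = 1, binary = 3
After iteration 3: n = 2, binary = 7
After iteration 4: n = 3, binary = 15
After iteration 5: n = 4, binary = 31
Loop ends.

Final answer: 31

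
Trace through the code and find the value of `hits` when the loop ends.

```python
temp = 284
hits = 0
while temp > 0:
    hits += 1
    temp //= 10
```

Let's trace through this code step by step.

Initialize: temp = 284
Initialize: hits = 0
Entering loop: while temp > 0:
After iteration 1: temp = 28, hits = 1
After iteration 2: temp = 2, hits = 2
After iteration 3: temp = 0, hits = 3
Loop ends.

Final answer: 3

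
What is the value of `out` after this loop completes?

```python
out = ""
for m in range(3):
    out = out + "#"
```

Let's trace through this code step by step.

Initialize: out = ''
Entering loop: for m in range(3):
After iteration 1: m = 0, out = '#'
After iteration 2: m = 1, out = '##'
After iteration 3: m = 2, out = '###'
Loop ends.

Final answer: '###'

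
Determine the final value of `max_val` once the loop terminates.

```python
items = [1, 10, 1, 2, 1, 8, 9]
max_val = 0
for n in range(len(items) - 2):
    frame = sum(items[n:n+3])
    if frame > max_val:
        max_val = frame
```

Let's trace through this code step by step.

Initialize: items = [1, 10, 1, 2, 1, 8, 9]
Initialize: max_val = 0
Entering loop: for n in range(len(items) - 2):
After iteration 1: n = 0, max_val = 12, frame = 12
After iteration 2: n = 1, max_val = 13, frame = 13
After iteration 3: n = 2, max_val = 13, frame = 4
After iteration 4: n = 3, max_val = 13, frame = 11
After iteration 5: n = 4, max_val = 18, frame = 18
Loop ends.

Final answer: 18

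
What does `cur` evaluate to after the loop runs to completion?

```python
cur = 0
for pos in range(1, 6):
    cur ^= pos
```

Let's trace through this code step by step.

Initialize: cur = 0
Entering loop: for pos in range(1, 6):
After iteration 1: pos = 1, cur = 1
After iteration 2: pos = 2, cur = 3
After iteration 3: pos = 3, cur = 0
After iteration 4: pos = 4, cur = 4
After iteration 5: pos = 5, cur = 1
Loop ends.

Final answer: 1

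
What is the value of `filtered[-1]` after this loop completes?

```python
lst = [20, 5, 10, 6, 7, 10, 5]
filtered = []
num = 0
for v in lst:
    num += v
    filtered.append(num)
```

Let's trace through this code step by step.

Initialize: lst = [20, 5, 10, 6, 7, 10, 5]
Initialize: filtered = []
Initialize: num = 0
Entering loop: for v in lst:
After iteration 1: v = 20, filtered = [20], num = 20
After iteration 2: v = 5, filtered = [20, 25], num = 25
After iteration 3: v = 10, filtered = [20, 25, 35], num = 35
After iteration 4: v = 6, filtered = [20, 25, 35, 41], num = 41
After iteration 5: v = 7, filtered = [20, 25, 35, 41, 48], num = 48
After iteration 6: v = 10, filtered = [20, 25, 35, 41, 48, 58], num = 58
After iteration 7: v = 5, filtered = [20, 25, 35, 41, 48, 58, 63], num = 63
Loop ends.
filtered[-1] = 63

Final answer: 63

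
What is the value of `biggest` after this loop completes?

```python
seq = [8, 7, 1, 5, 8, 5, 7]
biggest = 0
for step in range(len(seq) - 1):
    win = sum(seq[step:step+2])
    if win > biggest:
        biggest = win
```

Let's trace through this code step by step.

Initialize: seq = [8, 7, 1, 5, 8, 5, 7]
Initialize: biggest = 0
Entering loop: for step in range(len(seq) - 1):
After iteration 1: step = 0, biggest = 15, win = 15
After iteration 2: step = 1, biggest = 15, win = 8
After iteration 3: step = 2, biggest = 15, win = 6
After iteration 4: step = 3, biggest = 15, win = 13
After iteration 5: step = 4, biggest = 15, win = 13
After iteration 6: step = 5, biggest = 15, win = 12
Loop ends.

Final answer: 15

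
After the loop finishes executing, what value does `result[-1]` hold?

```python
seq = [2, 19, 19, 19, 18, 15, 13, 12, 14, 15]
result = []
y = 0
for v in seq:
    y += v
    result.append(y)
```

Let's trace through this code step by step.

Initialize: seq = [2, 19, 19, 19, 18, 15, 13, 12, 14, 15]
Initialize: result = []
Initialize: y = 0
Entering loop: for v in seq:
After iteration 1: v = 2, result = [2], y = 2
After iteration 2: v = 19, result = [2, 21], y = 21
After iteration 3: v = 19, result = [2, 21, 40], y = 40
After iteration 4: v = 19, result = [2, 21, 40, 59], y = 59
After iteration 5: v = 18, result = [2, 21, 40, 59, 77], y = 77
After iteration 6: v = 15, result = [2, 21, 40, 59, 77, 92], y = 92
After iteration 7: v = 13, result = [2, 21, 40, 59, 77, 92, 105], y = 105
After iteration 8: v = 12, result = [2, 21, 40, 59, 77, 92, 105, 117], y = 117
After iteration 9: v = 14, result = [2, 21, 40, 59, 77, 92, 105, 117, 131], y = 131
After iteration 10: v = 15, result = [2, 21, 40, 59, 77, 92, 105, 117, 131, 146], y = 146
Loop ends.
result[-1] = 146

Final answer: 146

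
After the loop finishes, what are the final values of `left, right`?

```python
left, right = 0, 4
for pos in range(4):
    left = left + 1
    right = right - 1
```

Let's trace through this code step by step.

Initialize: left = 0
Initialize: right = 4
Entering loop: for pos in range(4):
After iteration 1: pos = 0, left = 1, right = 3
After iteration 2: pos = 1, left = 2, right = 2
After iteration 3: pos = 2, left = 3, right = 1
After iteration 4: pos = 3, left = 4, right = 0
Loop ends.

Final answer: 4, 0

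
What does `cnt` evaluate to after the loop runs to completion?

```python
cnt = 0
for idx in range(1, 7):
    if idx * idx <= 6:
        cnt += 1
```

Let's trace through this code step by step.

Initialize: cnt = 0
Entering loop: for idx in range(1, 7):
After iteration 1: idx = 1, cnt = 1
After iteration 2: idx = 2, cnt = 2
After iteration 3: idx = 3, cnt = 2
After iteration 4: idx = 4, cnt = 2
After iteration 5: idx = 5, cnt = 2
After iteration 6: idx = 6, cnt = 2
Loop ends.

Final answer: 2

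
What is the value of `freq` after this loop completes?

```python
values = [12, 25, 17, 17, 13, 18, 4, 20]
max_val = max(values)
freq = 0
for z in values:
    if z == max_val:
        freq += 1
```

Let's trace through this code step by step.

Initialize: values = [12, 25, 17, 17, 13, 18, 4, 20]
Initialize: max_val = 25
Initialize: freq = 0
Entering loop: for z in values:
After iteration 1: z = 12, freq = 0
After iteration 2: z = 25, freq = 1
After iteration 3: z = 17, freq = 1
After iteration 4: z = 17, freq = 1
After iteration 5: z = 13, freq = 1
After iteration 6: z = 18, freq = 1
After iteration 7: z = 4, freq = 1
After iteration 8: z = 20, freq = 1
Loop ends.

Final answer: 1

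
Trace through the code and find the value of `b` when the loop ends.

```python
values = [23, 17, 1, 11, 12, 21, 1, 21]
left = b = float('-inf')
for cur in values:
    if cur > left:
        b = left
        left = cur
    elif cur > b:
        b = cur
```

Let's trace through this code step by step.

Initialize: values = [23, 17, 1, 11, 12, 21, 1, 21]
Initialize: left = -inf
Initialize: b = -inf
Entering loop: for cur in values:
After iteration 1: cur = 23, left = 23, b = -inf
After iteration 2: cur = 17, left = 23, b = 17
After iteration 3: cur = 1, left = 23, b = 17
After iteration 4: cur = 11, left = 23, b = 17
After iteration 5: cur = 12, left = 23, b = 17
After iteration 6: cur = 21, left = 23, b = 21
After iteration 7: cur = 1, left = 23, b = 21
After iteration 8: cur = 21, left = 23, b = 21
Loop ends.

Final answer: 21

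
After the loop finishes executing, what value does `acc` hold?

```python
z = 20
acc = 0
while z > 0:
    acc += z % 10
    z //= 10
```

Let's trace through this code step by step.

Initialize: z = 20
Initialize: acc = 0
Entering loop: while z > 0:
After iteration 1: z = 2, acc = 0
After iteration 2: z = 0, acc = 2
Loop ends.

Final answer: 2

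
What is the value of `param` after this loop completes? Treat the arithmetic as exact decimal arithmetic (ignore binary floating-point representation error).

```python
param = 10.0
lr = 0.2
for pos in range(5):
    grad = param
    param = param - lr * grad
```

Let's trace through this code step by step.

Initialize: param = 10.0
Initialize: lr = 0.2
Entering loop: for pos in range(5):
After iteration 1: pos = 0, param = 8.0, grad = 10.0
After iteration 2: pos = 1, param = 6.4, grad = 8.0
After iteration 3: pos = 2, param = 5.12, grad = 6.4
After iteration 4: pos = 3, param = 4.096, grad = 5.12
After iteration 5: pos = 4, param = 3.2768, grad = 4.096
Loop ends.

Final answer: 3.2768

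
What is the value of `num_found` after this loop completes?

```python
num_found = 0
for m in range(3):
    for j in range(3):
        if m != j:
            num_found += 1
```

Let's trace through this code step by step.

Initialize: num_found = 0
Entering loop: for m in range(3):
After iteration 1: m = 0, num_found = 2
After iteration 2: m = 1, num_found = 4
After iteration 3: m = 2, num_found = 6
Loop ends.

Final answer: 6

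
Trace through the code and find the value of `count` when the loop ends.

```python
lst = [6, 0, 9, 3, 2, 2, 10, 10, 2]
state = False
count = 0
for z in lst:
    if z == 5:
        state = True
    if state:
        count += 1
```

Let's trace through this code step by step.

Initialize: lst = [6, 0, 9, 3, 2, 2, 10, 10, 2]
Initialize: state = False
Initialize: count = 0
Entering loop: for z in lst:
After iteration 1: z = 6, count = 0
After iteration 2: z = 0, count = 0
After iteration 3: z = 9, count = 0
After iteration 4: z = 3, count = 0
After iteration 5: z = 2, count = 0
After iteration 6: z = 2, count = 0
After iteration 7: z = 10, count = 0
After iteration 8: z = 10, count = 0
After iteration 9: z = 2, count = 0
Loop ends.

Final answer: 0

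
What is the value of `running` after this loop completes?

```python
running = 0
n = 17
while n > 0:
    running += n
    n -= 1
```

Let's trace through this code step by step.

Initialize: running = 0
Initialize: n = 17
Entering loop: while n > 0:
After iteration 1: running = 17, n = 16
After iteration 2: running = 33, n = 15
After iteration 3: running = 48, n = 14
After iteration 4: running = 62, n = 13
After iteration 5: running = 75, n = 12
After iteration 6: running = 87, n = 11
After iteration 7: running = 98, n = 10
After iteration 8: running = 108, n = 9
After iteration 9: running = 117, n = 8
After iteration 10: running = 125, n = 7
After iteration 11: running = 132, n = 6
After iteration 12: running = 138, n = 5
After iteration 13: running = 143, n = 4
After iteration 14: running = 147, n = 3
After iteration 15: running = 150, n = 2
After iteration 16: running = 152, n = 1
After iteration 17: running = 153, n = 0
Loop ends.

Final answer: 153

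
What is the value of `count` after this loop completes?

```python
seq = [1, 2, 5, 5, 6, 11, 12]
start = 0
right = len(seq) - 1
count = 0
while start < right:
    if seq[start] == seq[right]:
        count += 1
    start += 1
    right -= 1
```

Let's trace through this code step by step.

Initialize: seq = [1, 2, 5, 5, 6, 11, 12]
Initialize: start = 0
Initialize: right = 6
Initialize: count = 0
Entering loop: while start < right:
After iteration 1: start = 1, right = 5, count = 0
After iteration 2: start = 2, right = 4, count = 0
After iteration 3: start = 3, right = 3, count = 0
Loop ends.

Final answer: 0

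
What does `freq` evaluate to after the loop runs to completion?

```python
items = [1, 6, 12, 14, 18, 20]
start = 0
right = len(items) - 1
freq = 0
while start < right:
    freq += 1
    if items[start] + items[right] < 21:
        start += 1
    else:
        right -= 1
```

Let's trace through this code step by step.

Initialize: items = [1, 6, 12, 14, 18, 20]
Initialize: start = 0
Initialize: right = 5
Initialize: freq = 0
Entering loop: while start < right:
After iteration 1: start = 0, right = 4, freq = 1
After iteration 2: start = 1, right = 4, freq = 2
After iteration 3: start = 1, right = 3, freq = 3
After iteration 4: start = 2, right = 3, freq = 4
After iteration 5: start = 2, right = 2, freq = 5
Loop ends.

Final answer: 5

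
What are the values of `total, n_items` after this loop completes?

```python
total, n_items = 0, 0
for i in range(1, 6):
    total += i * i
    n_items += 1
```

Let's trace through this code step by step.

Initialize: total = 0
Initialize: n_items = 0
Entering loop: for i in range(1, 6):
After iteration 1: i = 1, total = 1, n_items = 1
After iteration 2: i = 2, total = 5, n_items = 2
After iteration 3: i = 3, total = 14, n_items = 3
After iteration 4: i = 4, total = 30, n_items = 4
After iteration 5: i = 5, total = 55, n_items = 5
Loop ends.

Final answer: 55, 5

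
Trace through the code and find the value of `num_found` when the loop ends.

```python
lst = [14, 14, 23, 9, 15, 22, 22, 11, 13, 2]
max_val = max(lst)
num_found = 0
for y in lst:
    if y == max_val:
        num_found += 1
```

Let's trace through this code step by step.

Initialize: lst = [14, 14, 23, 9, 15, 22, 22, 11, 13, 2]
Initialize: max_val = 23
Initialize: num_found = 0
Entering loop: for y in lst:
After iteration 1: y = 14, num_found = 0
After iteration 2: y = 14, num_found = 0
After iteration 3: y = 23, num_found = 1
After iteration 4: y = 9, num_found = 1
After iteration 5: y = 15, num_found = 1
After iteration 6: y = 22, num_found = 1
After iteration 7: y = 22, num_found = 1
After iteration 8: y = 11, num_found = 1
After iteration 9: y = 13, num_found = 1
After iteration 10: y = 2, num_found = 1
Loop ends.

Final answer: 1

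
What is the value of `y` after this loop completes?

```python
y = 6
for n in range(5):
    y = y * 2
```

Let's trace through this code step by step.

Initialize: y = 6
Entering loop: for n in range(5):
After iteration 1: n = 0, y = 12
After iteration 2: n = 1, y = 24
After iteration 3: n = 2, y = 48
After iteration 4: n = 3, y = 96
After iteration 5: n = 4, y = 192
Loop ends.

Final answer: 192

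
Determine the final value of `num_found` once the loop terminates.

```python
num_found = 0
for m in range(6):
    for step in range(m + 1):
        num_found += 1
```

Let's trace through this code step by step.

Initialize: num_found = 0
Entering loop: for m in range(6):
After iteration 1: m = 0, num_found = 1, step = 0
After iteration 2: m = 1, num_found = 3, step = 1
After iteration 3: m = 2, num_found = 6, step = 2
After iteration 4: m = 3, num_found = 10, step = 3
After iteration 5: m = 4, num_found = 15, step = 4
After iteration 6: m = 5, num_found = 21, step = 5
Loop ends.

Final answer: 21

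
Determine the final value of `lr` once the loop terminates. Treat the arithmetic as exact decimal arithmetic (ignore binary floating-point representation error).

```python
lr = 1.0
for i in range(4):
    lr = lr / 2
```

Let's trace through this code step by step.

Initialize: lr = 1.0
Entering loop: for i in range(4):
After iteration 1: i = 0, lr = 0.5
After iteration 2: i = 1, lr = 0.25
After iteration 3: i = 2, lr = 0.125
After iteration 4: i = 3, lr = 0.0625
Loop ends.

Final answer: 0.0625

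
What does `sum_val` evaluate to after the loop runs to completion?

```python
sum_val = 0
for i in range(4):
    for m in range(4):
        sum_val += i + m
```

Let's trace through this code step by step.

Initialize: sum_val = 0
Entering loop: for i in range(4):
After iteration 1: i = 0, sum_val = 6
After iteration 2: i = 1, sum_val = 16
After iteration 3: i = 2, sum_val = 30
After iteration 4: i = 3, sum_val = 48
Loop ends.

Final answer: 48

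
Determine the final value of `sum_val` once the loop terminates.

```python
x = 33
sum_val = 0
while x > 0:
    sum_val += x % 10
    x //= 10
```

Let's trace through this code step by step.

Initialize: x = 33
Initialize: sum_val = 0
Entering loop: while x > 0:
After iteration 1: x = 3, sum_val = 3
After iteration 2: x = 0, sum_val = 6
Loop ends.

Final answer: 6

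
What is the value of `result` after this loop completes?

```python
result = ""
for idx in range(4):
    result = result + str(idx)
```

Let's trace through this code step by step.

Initialize: result = ''
Entering loop: for idx in range(4):
After iteration 1: idx = 0, result = '0'
After iteration 2: idx = 1, result = '01'
After iteration 3: idx = 2, result = '012'
After iteration 4: idx = 3, result = '0123'
Loop ends.

Final answer: '0123'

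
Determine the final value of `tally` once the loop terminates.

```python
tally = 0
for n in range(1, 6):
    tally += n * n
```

Let's trace through this code step by step.

Initialize: tally = 0
Entering loop: for n in range(1, 6):
After iteration 1: n = 1, tally = 1
After iteration 2: n = 2, tally = 5
After iteration 3: n = 3, tally = 14
After iteration 4: n = 4, tally = 30
After iteration 5: n = 5, tally = 55
Loop ends.

Final answer: 55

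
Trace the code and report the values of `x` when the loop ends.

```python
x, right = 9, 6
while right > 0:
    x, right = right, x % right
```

Let's trace through this code step by step.

Initialize: x = 9
Initialize: right = 6
Entering loop: while right > 0:
After iteration 1: x = 6, right = 3
After iteration 2: x = 3, right = 0
Loop ends.

Final answer: 3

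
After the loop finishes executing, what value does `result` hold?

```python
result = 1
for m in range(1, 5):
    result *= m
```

Let's trace through this code step by step.

Initialize: result = 1
Entering loop: for m in range(1, 5):
After iteration 1: m = 1, result = 1
After iteration 2: m = 2, result = 2
After iteration 3: m = 3, result = 6
After iteration 4: m = 4, result = 24
Loop ends.

Final answer: 24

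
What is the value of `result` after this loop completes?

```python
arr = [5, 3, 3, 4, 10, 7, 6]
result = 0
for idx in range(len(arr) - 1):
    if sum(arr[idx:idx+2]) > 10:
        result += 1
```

Let's trace through this code step by step.

Initialize: arr = [5, 3, 3, 4, 10, 7, 6]
Initialize: result = 0
Entering loop: for idx in range(len(arr) - 1):
After iteration 1: idx = 0, result = 0
After iteration 2: idx = 1, result = 0
After iteration 3: idx = 2, result = 0
After iteration 4: idx = 3, result = 1
After iteration 5: idx = 4, result = 2
After iteration 6: idx = 5, result = 3
Loop ends.

Final answer: 3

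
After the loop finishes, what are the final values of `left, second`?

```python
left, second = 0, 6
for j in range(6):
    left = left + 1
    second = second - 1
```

Let's trace through this code step by step.

Initialize: left = 0
Initialize: second = 6
Entering loop: for j in range(6):
After iteration 1: j = 0, left = 1, second = 5
After iteration 2: j = 1, left = 2, second = 4
After iteration 3: j = 2, left = 3, second = 3
After iteration 4: j = 3, left = 4, second = 2
After iteration 5: j = 4, left = 5, second = 1
After iteration 6: j = 5, left = 6, second = 0
Loop ends.

Final answer: 6, 0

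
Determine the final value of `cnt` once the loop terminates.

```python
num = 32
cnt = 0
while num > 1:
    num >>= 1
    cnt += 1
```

Let's trace through this code step by step.

Initialize: num = 32
Initialize: cnt = 0
Entering loop: while num > 1:
After iteration 1: num = 16, cnt = 1
After iteration 2: num = 8, cnt = 2
After iteration 3: num = 4, cnt = 3
After iteration 4: num = 2, cnt = 4
After iteration 5: num = 1, cnt = 5
Loop ends.

Final answer: 5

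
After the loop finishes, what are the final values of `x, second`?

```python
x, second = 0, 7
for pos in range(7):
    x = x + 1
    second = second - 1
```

Let's trace through this code step by step.

Initialize: x = 0
Initialize: second = 7
Entering loop: for pos in range(7):
After iteration 1: pos = 0, x = 1, second = 6
After iteration 2: pos = 1, x = 2, second = 5
After iteration 3: pos = 2, x = 3, second = 4
After iteration 4: pos = 3, x = 4, second = 3
After iteration 5: pos = 4, x = 5, second = 2
After iteration 6: pos = 5, x = 6, second = 1
After iteration 7: pos = 6, x = 7, second = 0
Loop ends.

Final answer: 7, 0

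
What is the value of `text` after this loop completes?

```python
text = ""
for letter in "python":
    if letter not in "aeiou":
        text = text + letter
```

Let's trace through this code step by step.

Initialize: text = ''
Entering loop: for letter in "python":
After iteration 1: letter = 'p', text = 'p'
After iteration 2: letter = 'y', text = 'py'
After iteration 3: letter = 't', text = 'pyt'
After iteration 4: letter = 'h', text = 'pyth'
After iteration 5: letter = 'o', text = 'pyth'
After iteration 6: letter = 'n', text = 'pythn'
Loop ends.

Final answer: 'pythn'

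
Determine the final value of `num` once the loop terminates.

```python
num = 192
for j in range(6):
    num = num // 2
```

Let's trace through this code step by step.

Initialize: num = 192
Entering loop: for j in range(6):
After iteration 1: j = 0, num = 96
After iteration 2: j = 1, num = 48
After iteration 3: j = 2, num = 24
After iteration 4: j = 3, num = 12
After iteration 5: j = 4, num = 6
After iteration 6: j = 5, num = 3
Loop ends.

Final answer: 3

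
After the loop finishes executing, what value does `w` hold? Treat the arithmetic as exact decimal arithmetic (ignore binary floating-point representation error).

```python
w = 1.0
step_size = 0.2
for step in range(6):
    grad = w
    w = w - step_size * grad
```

Let's trace through this code step by step.

Initialize: w = 1.0
Initialize: step_size = 0.2
Entering loop: for step in range(6):
After iteration 1: step = 0, w = 0.8, grad = 1.0
After iteration 2: step = 1, w = 0.64, grad = 0.8
After iteration 3: step = 2, w = 0.512, grad = 0.64
After iteration 4: step = 3, w = 0.4096, grad = 0.512
After iteration 5: step = 4, w = 0.32768, grad = 0.4096
After iteration 6: step = 5, w = 0.262144, grad = 0.32768
Loop ends.

Final answer: 0.262144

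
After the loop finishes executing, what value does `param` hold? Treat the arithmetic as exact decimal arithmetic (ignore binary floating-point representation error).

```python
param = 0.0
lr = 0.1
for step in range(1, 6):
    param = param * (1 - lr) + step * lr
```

Let's trace through this code step by step.

Initialize: param = 0.0
Initialize: lr = 0.1
Entering loop: for step in range(1, 6):
After iteration 1: step = 1, param = 0.1
After iteration 2: step = 2, param = 0.29
After iteration 3: step = 3, param = 0.561
After iteration 4: step = 4, param = 0.9049
After iteration 5: step = 5, param = 1.31441
Loop ends.

Final answer: 1.31441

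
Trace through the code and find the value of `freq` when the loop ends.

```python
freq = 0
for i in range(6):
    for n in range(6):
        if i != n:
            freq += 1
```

Let's trace through this code step by step.

Initialize: freq = 0
Entering loop: for i in range(6):
After iteration 1: i = 0, freq = 5
After iteration 2: i = 1, freq = 10
After iteration 3: i = 2, freq = 15
After iteration 4: i = 3, freq = 20
After iteration 5: i = 4, freq = 25
After iteration 6: i = 5, freq = 30
Loop ends.

Final answer: 30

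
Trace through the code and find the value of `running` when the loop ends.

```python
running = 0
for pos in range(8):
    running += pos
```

Let's trace through this code step by step.

Initialize: running = 0
Entering loop: for pos in range(8):
After iteration 1: pos = 0, running = 0
After iteration 2: pos = 1, running = 1
After iteration 3: pos = 2, running = 3
After iteration 4: pos = 3, running = 6
After iteration 5: pos = 4, running = 10
After iteration 6: pos = 5, running = 15
After iteration 7: pos = 6, running = 21
After iteration 8: pos = 7, running = 28
Loop ends.

Final answer: 28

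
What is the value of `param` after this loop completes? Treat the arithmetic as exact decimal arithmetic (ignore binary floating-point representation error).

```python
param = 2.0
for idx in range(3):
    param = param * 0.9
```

Let's trace through this code step by step.

Initialize: param = 2.0
Entering loop: for idx in range(3):
After iteration 1: idx = 0, param = 1.8
After iteration 2: idx = 1, param = 1.62
After iteration 3: idx = 2, param = 1.458
Loop ends.

Final answer: 1.458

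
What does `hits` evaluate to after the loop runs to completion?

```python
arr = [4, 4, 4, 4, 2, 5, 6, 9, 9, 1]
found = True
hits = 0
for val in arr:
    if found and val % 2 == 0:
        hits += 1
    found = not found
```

Let's trace through this code step by step.

Initialize: arr = [4, 4, 4, 4, 2, 5, 6, 9, 9, 1]
Initialize: found = True
Initialize: hits = 0
Entering loop: for val in arr:
After iteration 1: val = 4, found = False, hits = 1
After iteration 2: val = 4, found = True, hits = 1
After iteration 3: val = 4, found = False, hits = 2
After iteration 4: val = 4, found = True, hits = 2
After iteration 5: val = 2, found = False, hits = 3
After iteration 6: val = 5, found = True, hits = 3
After iteration 7: val = 6, found = False, hits = 4
After iteration 8: val = 9, found = True, hits = 4
After iteration 9: val = 9, found = False, hits = 4
After iteration 10: val = 1, found = True, hits = 4
Loop ends.

Final answer: 4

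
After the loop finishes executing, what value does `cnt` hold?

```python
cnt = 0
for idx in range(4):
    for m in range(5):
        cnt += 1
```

Let's trace through this code step by step.

Initialize: cnt = 0
Entering loop: for idx in range(4):
After iteration 1: idx = 0, cnt = 5
After iteration 2: idx = 1, cnt = 10
After iteration 3: idx = 2, cnt = 15
After iteration 4: idx = 3, cnt = 20
Loop ends.

Final answer: 20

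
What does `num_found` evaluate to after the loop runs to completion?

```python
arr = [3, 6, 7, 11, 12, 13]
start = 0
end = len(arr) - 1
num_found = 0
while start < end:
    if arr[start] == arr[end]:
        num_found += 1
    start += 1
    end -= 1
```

Let's trace through this code step by step.

Initialize: arr = [3, 6, 7, 11, 12, 13]
Initialize: start = 0
Initialize: end = 5
Initialize: num_found = 0
Entering loop: while start < end:
After iteration 1: start = 1, end = 4, num_found = 0
After iteration 2: start = 2, end = 3, num_found = 0
After iteration 3: start = 3, end = 2, num_found = 0
Loop ends.

Final answer: 0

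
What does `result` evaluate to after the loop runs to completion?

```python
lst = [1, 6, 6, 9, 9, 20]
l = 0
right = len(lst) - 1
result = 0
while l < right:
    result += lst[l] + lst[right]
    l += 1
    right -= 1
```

Let's trace through this code step by step.

Initialize: lst = [1, 6, 6, 9, 9, 20]
Initialize: l = 0
Initialize: right = 5
Initialize: result = 0
Entering loop: while l < right:
After iteration 1: l = 1, right = 4, result = 21
After iteration 2: l = 2, right = 3, result = 36
After iteration 3: l = 3, right = 2, result = 51
Loop ends.

Final answer: 51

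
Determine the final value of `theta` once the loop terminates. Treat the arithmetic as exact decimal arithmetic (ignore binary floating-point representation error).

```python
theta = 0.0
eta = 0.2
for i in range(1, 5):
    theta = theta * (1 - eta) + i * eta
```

Let's trace through this code step by step.

Initialize: theta = 0.0
Initialize: eta = 0.2
Entering loop: for i in range(1, 5):
After iteration 1: i = 1, theta = 0.2
After iteration 2: i = 2, theta = 0.56
After iteration 3: i = 3, theta = 1.048
After iteration 4: i = 4, theta = 1.6384
Loop ends.

Final answer: 1.6384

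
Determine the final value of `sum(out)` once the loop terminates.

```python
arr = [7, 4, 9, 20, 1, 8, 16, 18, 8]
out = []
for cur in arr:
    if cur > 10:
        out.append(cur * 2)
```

Let's trace through this code step by step.

Initialize: arr = [7, 4, 9, 20, 1, 8, 16, 18, 8]
Initialize: out = []
Entering loop: for cur in arr:
After iteration 1: cur = 7, out = []
After iteration 2: cur = 4, out = []
After iteration 3: cur = 9, out = []
After iteration 4: cur = 20, out = [40]
After iteration 5: cur = 1, out = [40]
After iteration 6: cur = 8, out = [40]
After iteration 7: cur = 16, out = [40, 32]
After iteration 8: cur = 18, out = [40, 32, 36]
After iteration 9: cur = 8, out = [40, 32, 36]
Loop ends.
sum(out) = 108

Final answer: 108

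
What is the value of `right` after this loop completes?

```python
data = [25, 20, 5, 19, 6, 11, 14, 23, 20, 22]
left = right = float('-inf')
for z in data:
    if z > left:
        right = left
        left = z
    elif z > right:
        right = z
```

Let's trace through this code step by step.

Initialize: data = [25, 20, 5, 19, 6, 11, 14, 23, 20, 22]
Initialize: left = -inf
Initialize: right = -inf
Entering loop: for z in data:
After iteration 1: z = 25, left = 25, right = -inf
After iteration 2: z = 20, left = 25, right = 20
After iteration 3: z = 5, left = 25, right = 20
After iteration 4: z = 19, left = 25, right = 20
After iteration 5: z = 6, left = 25, right = 20
After iteration 6: z = 11, left = 25, right = 20
After iteration 7: z = 14, left = 25, right = 20
After iteration 8: z = 23, left = 25, right = 23
After iteration 9: z = 20, left = 25, right = 23
After iteration 10: z = 22, left = 25, right = 23
Loop ends.

Final answer: 23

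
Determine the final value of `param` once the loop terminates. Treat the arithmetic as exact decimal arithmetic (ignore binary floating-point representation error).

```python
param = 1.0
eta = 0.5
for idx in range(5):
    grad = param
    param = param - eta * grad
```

Let's trace through this code step by step.

Initialize: param = 1.0
Initialize: eta = 0.5
Entering loop: for idx in range(5):
After iteration 1: idx = 0, param = 0.5, grad = 1.0
After iteration 2: idx = 1, param = 0.25, grad = 0.5
After iteration 3: idx = 2, param = 0.125, grad = 0.25
After iteration 4: idx = 3, param = 0.0625, grad = 0.125
After iteration 5: idx = 4, param = 0.03125, grad = 0.0625
Loop ends.

Final answer: 0.03125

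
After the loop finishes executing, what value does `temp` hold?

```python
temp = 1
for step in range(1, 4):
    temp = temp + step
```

Let's trace through this code step by step.

Initialize: temp = 1
Entering loop: for step in range(1, 4):
After iteration 1: step = 1, temp = 2
After iteration 2: step = 2, temp = 4
After iteration 3: step = 3, temp = 7
Loop ends.

Final answer: 7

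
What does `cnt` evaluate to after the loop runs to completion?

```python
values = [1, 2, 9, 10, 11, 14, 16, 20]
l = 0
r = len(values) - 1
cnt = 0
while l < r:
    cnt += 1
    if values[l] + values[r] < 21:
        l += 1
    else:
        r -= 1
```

Let's trace through this code step by step.

Initialize: values = [1, 2, 9, 10, 11, 14, 16, 20]
Initialize: l = 0
Initialize: r = 7
Initialize: cnt = 0
Entering loop: while l < r:
After iteration 1: l = 0, r = 6, cnt = 1
After iteration 2: l = 1, r = 6, cnt = 2
After iteration 3: l = 2, r = 6, cnt = 3
After iteration 4: l = 2, r = 5, cnt = 4
After iteration 5: l = 2, r = 4, cnt = 5
After iteration 6: l = 3, r = 4, cnt = 6
After iteration 7: l = 3, r = 3, cnt = 7
Loop ends.

Final answer: 7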